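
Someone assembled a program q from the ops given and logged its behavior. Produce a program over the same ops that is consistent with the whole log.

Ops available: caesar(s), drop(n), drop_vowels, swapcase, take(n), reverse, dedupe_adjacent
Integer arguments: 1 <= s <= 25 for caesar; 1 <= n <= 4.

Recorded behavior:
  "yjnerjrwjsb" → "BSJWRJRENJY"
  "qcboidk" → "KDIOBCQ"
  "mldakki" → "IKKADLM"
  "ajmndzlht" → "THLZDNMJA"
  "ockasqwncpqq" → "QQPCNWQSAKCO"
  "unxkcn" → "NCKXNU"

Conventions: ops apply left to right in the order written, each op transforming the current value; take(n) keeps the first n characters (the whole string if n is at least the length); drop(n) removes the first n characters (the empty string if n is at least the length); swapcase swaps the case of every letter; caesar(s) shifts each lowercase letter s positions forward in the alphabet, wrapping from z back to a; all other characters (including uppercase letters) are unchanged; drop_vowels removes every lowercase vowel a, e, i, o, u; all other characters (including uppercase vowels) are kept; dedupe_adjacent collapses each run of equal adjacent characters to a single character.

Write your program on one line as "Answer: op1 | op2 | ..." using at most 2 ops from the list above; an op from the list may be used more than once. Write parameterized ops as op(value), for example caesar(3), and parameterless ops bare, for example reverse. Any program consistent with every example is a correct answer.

reverse | swapcase

Check, running the answer program on each example:
  "yjnerjrwjsb" -> "bsjwrjrenjy" -> "BSJWRJRENJY"
  "qcboidk" -> "kdiobcq" -> "KDIOBCQ"
  "mldakki" -> "ikkadlm" -> "IKKADLM"
  "ajmndzlht" -> "thlzdnmja" -> "THLZDNMJA"
  "ockasqwncpqq" -> "qqpcnwqsakco" -> "QQPCNWQSAKCO"
  "unxkcn" -> "nckxnu" -> "NCKXNU"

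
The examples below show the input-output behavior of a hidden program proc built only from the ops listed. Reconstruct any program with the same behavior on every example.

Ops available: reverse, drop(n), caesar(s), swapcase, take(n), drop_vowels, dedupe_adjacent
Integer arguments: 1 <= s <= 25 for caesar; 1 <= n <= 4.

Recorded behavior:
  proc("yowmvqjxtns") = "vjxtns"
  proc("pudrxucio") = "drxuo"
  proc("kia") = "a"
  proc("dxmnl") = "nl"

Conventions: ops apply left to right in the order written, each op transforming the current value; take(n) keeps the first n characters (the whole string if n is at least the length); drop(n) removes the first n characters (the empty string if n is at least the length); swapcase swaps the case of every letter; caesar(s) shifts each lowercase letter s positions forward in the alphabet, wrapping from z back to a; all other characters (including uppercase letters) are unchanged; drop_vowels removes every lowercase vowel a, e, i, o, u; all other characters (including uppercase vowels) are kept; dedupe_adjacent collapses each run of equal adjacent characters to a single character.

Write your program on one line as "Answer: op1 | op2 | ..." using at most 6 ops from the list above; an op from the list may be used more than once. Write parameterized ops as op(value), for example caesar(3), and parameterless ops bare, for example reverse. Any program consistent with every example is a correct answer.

drop(2) | caesar(17) | caesar(1) | drop_vowels | caesar(8)

Check, running the answer program on each example:
  "yowmvqjxtns" -> "wmvqjxtns" -> "ndmhaokej" -> "oenibplfk" -> "nbplfk" -> "vjxtns"
  "pudrxucio" -> "drxucio" -> "uioltzf" -> "vjpmuag" -> "vjpmg" -> "drxuo"
  "kia" -> "a" -> "r" -> "s" -> "s" -> "a"
  "dxmnl" -> "mnl" -> "dec" -> "efd" -> "fd" -> "nl"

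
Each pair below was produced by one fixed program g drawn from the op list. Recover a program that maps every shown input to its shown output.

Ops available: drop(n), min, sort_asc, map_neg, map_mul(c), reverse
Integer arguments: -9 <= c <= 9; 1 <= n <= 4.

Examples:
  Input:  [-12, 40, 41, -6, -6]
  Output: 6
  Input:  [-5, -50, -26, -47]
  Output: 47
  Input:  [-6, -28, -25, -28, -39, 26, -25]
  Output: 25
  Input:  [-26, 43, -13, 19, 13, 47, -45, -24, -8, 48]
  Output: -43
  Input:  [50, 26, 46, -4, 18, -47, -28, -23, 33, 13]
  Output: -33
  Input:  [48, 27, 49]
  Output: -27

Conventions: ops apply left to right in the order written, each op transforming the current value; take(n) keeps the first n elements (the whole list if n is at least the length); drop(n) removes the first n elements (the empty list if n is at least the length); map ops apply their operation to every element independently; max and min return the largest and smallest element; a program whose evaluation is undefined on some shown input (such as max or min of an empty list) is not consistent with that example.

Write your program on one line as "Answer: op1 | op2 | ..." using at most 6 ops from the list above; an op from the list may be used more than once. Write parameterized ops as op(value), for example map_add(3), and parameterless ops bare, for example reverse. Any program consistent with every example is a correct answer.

sort_asc | reverse | map_neg | drop(1) | drop(1) | min

Check, running the answer program on each example:
  [-12, 40, 41, -6, -6] -> [-12, -6, -6, 40, 41] -> [41, 40, -6, -6, -12] -> [-41, -40, 6, 6, 12] -> [-40, 6, 6, 12] -> [6, 6, 12] -> 6
  [-5, -50, -26, -47] -> [-50, -47, -26, -5] -> [-5, -26, -47, -50] -> [5, 26, 47, 50] -> [26, 47, 50] -> [47, 50] -> 47
  [-6, -28, -25, -28, -39, 26, -25] -> [-39, -28, -28, -25, -25, -6, 26] -> [26, -6, -25, -25, -28, -28, -39] -> [-26, 6, 25, 25, 28, 28, 39] -> [6, 25, 25, 28, 28, 39] -> [25, 25, 28, 28, 39] -> 25
  [-26, 43, -13, 19, 13, 47, -45, -24, -8, 48] -> [-45, -26, -24, -13, -8, 13, 19, 43, 47, 48] -> [48, 47, 43, 19, 13, -8, -13, -24, -26, -45] -> [-48, -47, -43, -19, -13, 8, 13, 24, 26, 45] -> [-47, -43, -19, -13, 8, 13, 24, 26, 45] -> [-43, -19, -13, 8, 13, 24, 26, 45] -> -43
  [50, 26, 46, -4, 18, -47, -28, -23, 33, 13] -> [-47, -28, -23, -4, 13, 18, 26, 33, 46, 50] -> [50, 46, 33, 26, 18, 13, -4, -23, -28, -47] -> [-50, -46, -33, -26, -18, -13, 4, 23, 28, 47] -> [-46, -33, -26, -18, -13, 4, 23, 28, 47] -> [-33, -26, -18, -13, 4, 23, 28, 47] -> -33
  [48, 27, 49] -> [27, 48, 49] -> [49, 48, 27] -> [-49, -48, -27] -> [-48, -27] -> [-27] -> -27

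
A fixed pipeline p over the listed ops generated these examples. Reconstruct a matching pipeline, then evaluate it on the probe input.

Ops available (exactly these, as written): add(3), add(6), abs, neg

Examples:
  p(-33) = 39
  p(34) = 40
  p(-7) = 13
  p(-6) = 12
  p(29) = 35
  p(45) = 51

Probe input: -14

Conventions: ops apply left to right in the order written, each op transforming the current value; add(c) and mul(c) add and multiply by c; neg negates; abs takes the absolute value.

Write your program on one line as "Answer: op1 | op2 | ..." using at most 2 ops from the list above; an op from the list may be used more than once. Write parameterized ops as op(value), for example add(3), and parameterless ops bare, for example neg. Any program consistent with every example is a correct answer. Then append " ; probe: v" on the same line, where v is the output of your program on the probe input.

abs | add(6) ; probe: 20

Check, running the answer program on each example:
  -33 -> 33 -> 39
  34 -> 34 -> 40
  -7 -> 7 -> 13
  -6 -> 6 -> 12
  29 -> 29 -> 35
  45 -> 45 -> 51
  probe: -14 -> 14 -> 20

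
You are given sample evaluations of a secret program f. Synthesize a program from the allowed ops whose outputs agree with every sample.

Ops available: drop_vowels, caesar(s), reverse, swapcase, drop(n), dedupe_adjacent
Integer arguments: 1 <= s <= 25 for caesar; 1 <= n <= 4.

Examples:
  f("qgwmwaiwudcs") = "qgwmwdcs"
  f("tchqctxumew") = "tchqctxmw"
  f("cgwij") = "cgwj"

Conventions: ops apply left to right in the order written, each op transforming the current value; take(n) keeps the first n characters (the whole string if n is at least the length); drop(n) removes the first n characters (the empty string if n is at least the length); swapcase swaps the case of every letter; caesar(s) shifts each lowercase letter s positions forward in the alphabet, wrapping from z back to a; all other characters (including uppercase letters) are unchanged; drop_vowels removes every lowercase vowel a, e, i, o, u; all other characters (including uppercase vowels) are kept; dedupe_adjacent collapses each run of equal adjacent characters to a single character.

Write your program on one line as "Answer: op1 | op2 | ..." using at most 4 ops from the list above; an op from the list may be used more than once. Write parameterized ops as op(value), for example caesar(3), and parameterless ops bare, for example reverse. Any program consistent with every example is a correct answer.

reverse | drop_vowels | dedupe_adjacent | reverse

Check, running the answer program on each example:
  "qgwmwaiwudcs" -> "scduwiawmwgq" -> "scdwwmwgq" -> "scdwmwgq" -> "qgwmwdcs"
  "tchqctxumew" -> "wemuxtcqhct" -> "wmxtcqhct" -> "wmxtcqhct" -> "tchqctxmw"
  "cgwij" -> "jiwgc" -> "jwgc" -> "jwgc" -> "cgwj"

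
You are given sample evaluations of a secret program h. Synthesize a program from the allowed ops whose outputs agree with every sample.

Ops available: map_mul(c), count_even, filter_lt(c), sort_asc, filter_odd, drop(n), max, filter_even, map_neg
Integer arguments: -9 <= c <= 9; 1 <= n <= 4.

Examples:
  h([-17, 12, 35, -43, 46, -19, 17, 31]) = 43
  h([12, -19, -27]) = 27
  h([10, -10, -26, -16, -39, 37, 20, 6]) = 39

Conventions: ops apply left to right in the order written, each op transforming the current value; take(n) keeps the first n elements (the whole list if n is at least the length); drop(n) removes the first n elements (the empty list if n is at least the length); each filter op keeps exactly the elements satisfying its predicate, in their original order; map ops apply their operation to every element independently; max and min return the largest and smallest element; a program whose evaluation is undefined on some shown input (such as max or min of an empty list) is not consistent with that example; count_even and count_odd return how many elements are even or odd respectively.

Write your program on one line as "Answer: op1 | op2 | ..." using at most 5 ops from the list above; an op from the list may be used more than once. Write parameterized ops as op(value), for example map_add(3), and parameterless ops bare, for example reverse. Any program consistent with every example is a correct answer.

sort_asc | filter_lt(0) | map_neg | max

Check, running the answer program on each example:
  [-17, 12, 35, -43, 46, -19, 17, 31] -> [-43, -19, -17, 12, 17, 31, 35, 46] -> [-43, -19, -17] -> [43, 19, 17] -> 43
  [12, -19, -27] -> [-27, -19, 12] -> [-27, -19] -> [27, 19] -> 27
  [10, -10, -26, -16, -39, 37, 20, 6] -> [-39, -26, -16, -10, 6, 10, 20, 37] -> [-39, -26, -16, -10] -> [39, 26, 16, 10] -> 39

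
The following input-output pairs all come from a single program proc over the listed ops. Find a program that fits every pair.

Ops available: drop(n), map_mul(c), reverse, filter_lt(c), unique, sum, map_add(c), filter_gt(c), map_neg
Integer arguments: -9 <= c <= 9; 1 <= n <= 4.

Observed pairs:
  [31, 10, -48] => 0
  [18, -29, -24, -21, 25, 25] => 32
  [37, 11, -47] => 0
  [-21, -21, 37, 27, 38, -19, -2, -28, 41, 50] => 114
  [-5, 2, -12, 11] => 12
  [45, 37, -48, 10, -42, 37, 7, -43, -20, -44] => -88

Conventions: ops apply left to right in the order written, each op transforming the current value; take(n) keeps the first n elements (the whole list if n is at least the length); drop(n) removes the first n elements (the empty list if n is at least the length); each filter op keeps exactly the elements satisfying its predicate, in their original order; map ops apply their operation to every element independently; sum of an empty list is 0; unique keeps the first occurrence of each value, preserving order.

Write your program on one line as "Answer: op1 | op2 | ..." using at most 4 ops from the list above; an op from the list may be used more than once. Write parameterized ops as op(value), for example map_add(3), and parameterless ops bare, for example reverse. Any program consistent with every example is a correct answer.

map_add(1) | drop(3) | sum

Check, running the answer program on each example:
  [31, 10, -48] -> [32, 11, -47] -> [] -> 0
  [18, -29, -24, -21, 25, 25] -> [19, -28, -23, -20, 26, 26] -> [-20, 26, 26] -> 32
  [37, 11, -47] -> [38, 12, -46] -> [] -> 0
  [-21, -21, 37, 27, 38, -19, -2, -28, 41, 50] -> [-20, -20, 38, 28, 39, -18, -1, -27, 42, 51] -> [28, 39, -18, -1, -27, 42, 51] -> 114
  [-5, 2, -12, 11] -> [-4, 3, -11, 12] -> [12] -> 12
  [45, 37, -48, 10, -42, 37, 7, -43, -20, -44] -> [46, 38, -47, 11, -41, 38, 8, -42, -19, -43] -> [11, -41, 38, 8, -42, -19, -43] -> -88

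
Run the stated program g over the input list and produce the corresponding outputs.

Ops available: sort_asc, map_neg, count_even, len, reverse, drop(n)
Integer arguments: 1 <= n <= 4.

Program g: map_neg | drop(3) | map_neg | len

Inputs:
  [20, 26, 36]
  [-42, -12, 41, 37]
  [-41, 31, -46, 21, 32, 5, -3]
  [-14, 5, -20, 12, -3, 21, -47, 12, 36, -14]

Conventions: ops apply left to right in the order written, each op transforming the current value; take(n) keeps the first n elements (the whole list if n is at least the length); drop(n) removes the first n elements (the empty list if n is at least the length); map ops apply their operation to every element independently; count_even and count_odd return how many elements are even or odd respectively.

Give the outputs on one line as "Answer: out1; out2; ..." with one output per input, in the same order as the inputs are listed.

Execution, op by op:
  [20, 26, 36] -> [-20, -26, -36] -> [] -> [] -> 0
  [-42, -12, 41, 37] -> [42, 12, -41, -37] -> [-37] -> [37] -> 1
  [-41, 31, -46, 21, 32, 5, -3] -> [41, -31, 46, -21, -32, -5, 3] -> [-21, -32, -5, 3] -> [21, 32, 5, -3] -> 4
  [-14, 5, -20, 12, -3, 21, -47, 12, 36, -14] -> [14, -5, 20, -12, 3, -21, 47, -12, -36, 14] -> [-12, 3, -21, 47, -12, -36, 14] -> [12, -3, 21, -47, 12, 36, -14] -> 7

0; 1; 4; 7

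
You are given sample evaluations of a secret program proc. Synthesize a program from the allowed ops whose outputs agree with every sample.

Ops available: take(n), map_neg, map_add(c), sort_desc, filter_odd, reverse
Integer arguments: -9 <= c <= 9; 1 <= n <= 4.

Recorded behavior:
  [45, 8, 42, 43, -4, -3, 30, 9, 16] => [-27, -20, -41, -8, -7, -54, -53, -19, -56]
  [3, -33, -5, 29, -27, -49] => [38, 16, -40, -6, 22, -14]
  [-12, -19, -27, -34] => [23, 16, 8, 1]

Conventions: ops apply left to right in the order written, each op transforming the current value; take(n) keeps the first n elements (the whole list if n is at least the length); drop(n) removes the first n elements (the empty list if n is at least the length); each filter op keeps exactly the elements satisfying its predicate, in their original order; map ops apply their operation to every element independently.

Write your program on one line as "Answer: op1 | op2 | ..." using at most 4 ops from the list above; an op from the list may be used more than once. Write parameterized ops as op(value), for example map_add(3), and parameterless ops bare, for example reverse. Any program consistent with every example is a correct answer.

map_add(3) | map_add(8) | reverse | map_neg

Check, running the answer program on each example:
  [45, 8, 42, 43, -4, -3, 30, 9, 16] -> [48, 11, 45, 46, -1, 0, 33, 12, 19] -> [56, 19, 53, 54, 7, 8, 41, 20, 27] -> [27, 20, 41, 8, 7, 54, 53, 19, 56] -> [-27, -20, -41, -8, -7, -54, -53, -19, -56]
  [3, -33, -5, 29, -27, -49] -> [6, -30, -2, 32, -24, -46] -> [14, -22, 6, 40, -16, -38] -> [-38, -16, 40, 6, -22, 14] -> [38, 16, -40, -6, 22, -14]
  [-12, -19, -27, -34] -> [-9, -16, -24, -31] -> [-1, -8, -16, -23] -> [-23, -16, -8, -1] -> [23, 16, 8, 1]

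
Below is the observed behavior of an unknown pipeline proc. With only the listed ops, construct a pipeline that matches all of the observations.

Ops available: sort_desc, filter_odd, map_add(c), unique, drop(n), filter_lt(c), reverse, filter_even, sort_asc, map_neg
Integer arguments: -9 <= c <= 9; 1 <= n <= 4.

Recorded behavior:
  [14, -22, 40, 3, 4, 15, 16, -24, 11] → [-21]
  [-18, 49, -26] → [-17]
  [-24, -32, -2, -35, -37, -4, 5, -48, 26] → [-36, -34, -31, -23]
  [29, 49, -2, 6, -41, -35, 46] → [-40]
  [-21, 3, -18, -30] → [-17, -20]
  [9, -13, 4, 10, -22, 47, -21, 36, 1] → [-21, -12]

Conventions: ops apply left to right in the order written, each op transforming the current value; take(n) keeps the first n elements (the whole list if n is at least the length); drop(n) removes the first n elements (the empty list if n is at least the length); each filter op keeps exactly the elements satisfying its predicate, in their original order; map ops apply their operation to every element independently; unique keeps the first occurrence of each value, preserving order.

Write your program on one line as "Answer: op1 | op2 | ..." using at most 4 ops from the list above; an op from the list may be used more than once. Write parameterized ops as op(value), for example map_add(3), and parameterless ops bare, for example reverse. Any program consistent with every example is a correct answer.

reverse | filter_lt(-7) | drop(1) | map_add(1)

Check, running the answer program on each example:
  [14, -22, 40, 3, 4, 15, 16, -24, 11] -> [11, -24, 16, 15, 4, 3, 40, -22, 14] -> [-24, -22] -> [-22] -> [-21]
  [-18, 49, -26] -> [-26, 49, -18] -> [-26, -18] -> [-18] -> [-17]
  [-24, -32, -2, -35, -37, -4, 5, -48, 26] -> [26, -48, 5, -4, -37, -35, -2, -32, -24] -> [-48, -37, -35, -32, -24] -> [-37, -35, -32, -24] -> [-36, -34, -31, -23]
  [29, 49, -2, 6, -41, -35, 46] -> [46, -35, -41, 6, -2, 49, 29] -> [-35, -41] -> [-41] -> [-40]
  [-21, 3, -18, -30] -> [-30, -18, 3, -21] -> [-30, -18, -21] -> [-18, -21] -> [-17, -20]
  [9, -13, 4, 10, -22, 47, -21, 36, 1] -> [1, 36, -21, 47, -22, 10, 4, -13, 9] -> [-21, -22, -13] -> [-22, -13] -> [-21, -12]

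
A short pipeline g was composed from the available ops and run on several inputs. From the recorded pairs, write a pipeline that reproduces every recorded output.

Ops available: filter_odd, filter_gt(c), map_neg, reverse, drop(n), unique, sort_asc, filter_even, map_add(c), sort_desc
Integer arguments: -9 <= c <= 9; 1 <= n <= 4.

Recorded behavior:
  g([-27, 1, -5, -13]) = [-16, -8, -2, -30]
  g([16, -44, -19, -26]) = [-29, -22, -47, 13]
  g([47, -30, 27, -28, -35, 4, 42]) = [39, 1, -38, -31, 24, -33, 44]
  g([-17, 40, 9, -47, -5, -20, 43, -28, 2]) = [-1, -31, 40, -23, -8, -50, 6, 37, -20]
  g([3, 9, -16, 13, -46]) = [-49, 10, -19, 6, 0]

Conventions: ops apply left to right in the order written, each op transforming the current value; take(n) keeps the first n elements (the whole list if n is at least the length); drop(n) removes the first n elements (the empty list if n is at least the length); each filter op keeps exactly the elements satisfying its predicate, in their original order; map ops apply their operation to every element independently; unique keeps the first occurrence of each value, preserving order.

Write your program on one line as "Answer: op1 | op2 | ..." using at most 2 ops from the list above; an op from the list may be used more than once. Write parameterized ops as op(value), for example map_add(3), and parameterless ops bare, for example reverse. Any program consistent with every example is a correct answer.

map_add(-3) | reverse

Check, running the answer program on each example:
  [-27, 1, -5, -13] -> [-30, -2, -8, -16] -> [-16, -8, -2, -30]
  [16, -44, -19, -26] -> [13, -47, -22, -29] -> [-29, -22, -47, 13]
  [47, -30, 27, -28, -35, 4, 42] -> [44, -33, 24, -31, -38, 1, 39] -> [39, 1, -38, -31, 24, -33, 44]
  [-17, 40, 9, -47, -5, -20, 43, -28, 2] -> [-20, 37, 6, -50, -8, -23, 40, -31, -1] -> [-1, -31, 40, -23, -8, -50, 6, 37, -20]
  [3, 9, -16, 13, -46] -> [0, 6, -19, 10, -49] -> [-49, 10, -19, 6, 0]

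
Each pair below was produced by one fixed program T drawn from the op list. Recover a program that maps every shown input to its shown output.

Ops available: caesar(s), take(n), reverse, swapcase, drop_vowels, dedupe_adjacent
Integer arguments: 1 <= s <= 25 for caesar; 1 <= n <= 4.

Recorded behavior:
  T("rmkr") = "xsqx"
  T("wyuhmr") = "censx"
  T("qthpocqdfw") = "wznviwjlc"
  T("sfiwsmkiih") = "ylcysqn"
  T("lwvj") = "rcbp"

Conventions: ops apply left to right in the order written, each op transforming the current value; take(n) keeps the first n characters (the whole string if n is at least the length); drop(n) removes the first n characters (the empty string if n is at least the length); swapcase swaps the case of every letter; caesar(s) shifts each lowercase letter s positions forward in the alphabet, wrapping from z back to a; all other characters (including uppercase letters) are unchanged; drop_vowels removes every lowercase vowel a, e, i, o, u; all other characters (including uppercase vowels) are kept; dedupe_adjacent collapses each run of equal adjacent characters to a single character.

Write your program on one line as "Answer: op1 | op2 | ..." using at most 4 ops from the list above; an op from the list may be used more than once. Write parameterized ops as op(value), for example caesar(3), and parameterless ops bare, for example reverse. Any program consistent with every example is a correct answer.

dedupe_adjacent | drop_vowels | caesar(17) | caesar(15)

Check, running the answer program on each example:
  "rmkr" -> "rmkr" -> "rmkr" -> "idbi" -> "xsqx"
  "wyuhmr" -> "wyuhmr" -> "wyhmr" -> "npydi" -> "censx"
  "qthpocqdfw" -> "qthpocqdfw" -> "qthpcqdfw" -> "hkygthuwn" -> "wznviwjlc"
  "sfiwsmkiih" -> "sfiwsmkih" -> "sfwsmkh" -> "jwnjdby" -> "ylcysqn"
  "lwvj" -> "lwvj" -> "lwvj" -> "cnma" -> "rcbp"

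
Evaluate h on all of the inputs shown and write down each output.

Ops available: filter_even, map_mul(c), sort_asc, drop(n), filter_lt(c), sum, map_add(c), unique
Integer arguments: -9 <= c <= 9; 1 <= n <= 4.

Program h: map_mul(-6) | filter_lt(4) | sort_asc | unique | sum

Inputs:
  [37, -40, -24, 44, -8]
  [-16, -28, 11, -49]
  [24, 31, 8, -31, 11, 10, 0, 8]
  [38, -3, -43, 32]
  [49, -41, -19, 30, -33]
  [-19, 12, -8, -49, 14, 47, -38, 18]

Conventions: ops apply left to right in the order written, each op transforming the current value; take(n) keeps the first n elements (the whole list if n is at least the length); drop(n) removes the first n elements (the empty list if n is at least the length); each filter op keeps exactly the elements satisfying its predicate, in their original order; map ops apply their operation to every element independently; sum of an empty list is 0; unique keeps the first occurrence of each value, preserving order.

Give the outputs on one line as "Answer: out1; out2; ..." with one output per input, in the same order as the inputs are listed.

-486; -66; -504; -420; -474; -546

Execution, op by op:
  [37, -40, -24, 44, -8] -> [-222, 240, 144, -264, 48] -> [-222, -264] -> [-264, -222] -> [-264, -222] -> -486
  [-16, -28, 11, -49] -> [96, 168, -66, 294] -> [-66] -> [-66] -> [-66] -> -66
  [24, 31, 8, -31, 11, 10, 0, 8] -> [-144, -186, -48, 186, -66, -60, 0, -48] -> [-144, -186, -48, -66, -60, 0, -48] -> [-186, -144, -66, -60, -48, -48, 0] -> [-186, -144, -66, -60, -48, 0] -> -504
  [38, -3, -43, 32] -> [-228, 18, 258, -192] -> [-228, -192] -> [-228, -192] -> [-228, -192] -> -420
  [49, -41, -19, 30, -33] -> [-294, 246, 114, -180, 198] -> [-294, -180] -> [-294, -180] -> [-294, -180] -> -474
  [-19, 12, -8, -49, 14, 47, -38, 18] -> [114, -72, 48, 294, -84, -282, 228, -108] -> [-72, -84, -282, -108] -> [-282, -108, -84, -72] -> [-282, -108, -84, -72] -> -546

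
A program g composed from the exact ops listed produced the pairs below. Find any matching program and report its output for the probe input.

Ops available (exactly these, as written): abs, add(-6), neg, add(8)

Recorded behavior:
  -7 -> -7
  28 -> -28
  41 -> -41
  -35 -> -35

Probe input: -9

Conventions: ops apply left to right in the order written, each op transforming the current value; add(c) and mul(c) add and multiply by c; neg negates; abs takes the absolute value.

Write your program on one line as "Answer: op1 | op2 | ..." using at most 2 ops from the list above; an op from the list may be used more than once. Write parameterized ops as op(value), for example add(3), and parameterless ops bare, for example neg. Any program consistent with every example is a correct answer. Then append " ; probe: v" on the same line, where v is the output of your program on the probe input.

abs | neg ; probe: -9

Check, running the answer program on each example:
  -7 -> 7 -> -7
  28 -> 28 -> -28
  41 -> 41 -> -41
  -35 -> 35 -> -35
  probe: -9 -> 9 -> -9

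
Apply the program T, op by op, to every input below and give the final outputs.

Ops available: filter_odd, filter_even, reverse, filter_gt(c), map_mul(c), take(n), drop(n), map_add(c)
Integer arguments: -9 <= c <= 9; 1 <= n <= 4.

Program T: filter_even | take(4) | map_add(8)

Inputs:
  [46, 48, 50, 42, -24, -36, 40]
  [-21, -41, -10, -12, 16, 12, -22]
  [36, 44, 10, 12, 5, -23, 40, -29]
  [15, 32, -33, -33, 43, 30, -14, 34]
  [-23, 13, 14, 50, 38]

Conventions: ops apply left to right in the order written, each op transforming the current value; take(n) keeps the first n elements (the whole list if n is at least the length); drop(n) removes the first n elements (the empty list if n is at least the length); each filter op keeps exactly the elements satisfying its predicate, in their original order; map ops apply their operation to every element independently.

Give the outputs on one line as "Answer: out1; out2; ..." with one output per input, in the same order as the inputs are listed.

[54, 56, 58, 50]; [-2, -4, 24, 20]; [44, 52, 18, 20]; [40, 38, -6, 42]; [22, 58, 46]

Execution, op by op:
  [46, 48, 50, 42, -24, -36, 40] -> [46, 48, 50, 42, -24, -36, 40] -> [46, 48, 50, 42] -> [54, 56, 58, 50]
  [-21, -41, -10, -12, 16, 12, -22] -> [-10, -12, 16, 12, -22] -> [-10, -12, 16, 12] -> [-2, -4, 24, 20]
  [36, 44, 10, 12, 5, -23, 40, -29] -> [36, 44, 10, 12, 40] -> [36, 44, 10, 12] -> [44, 52, 18, 20]
  [15, 32, -33, -33, 43, 30, -14, 34] -> [32, 30, -14, 34] -> [32, 30, -14, 34] -> [40, 38, -6, 42]
  [-23, 13, 14, 50, 38] -> [14, 50, 38] -> [14, 50, 38] -> [22, 58, 46]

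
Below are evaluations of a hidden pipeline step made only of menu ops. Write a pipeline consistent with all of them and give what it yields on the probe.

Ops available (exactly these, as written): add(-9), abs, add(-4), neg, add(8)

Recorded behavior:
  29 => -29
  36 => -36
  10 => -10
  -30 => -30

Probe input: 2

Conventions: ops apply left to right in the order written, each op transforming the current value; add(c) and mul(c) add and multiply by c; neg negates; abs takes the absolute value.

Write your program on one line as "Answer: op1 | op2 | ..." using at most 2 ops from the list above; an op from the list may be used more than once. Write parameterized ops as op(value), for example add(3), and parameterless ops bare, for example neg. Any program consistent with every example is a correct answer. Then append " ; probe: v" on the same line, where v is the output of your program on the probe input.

abs | neg ; probe: -2

Check, running the answer program on each example:
  29 -> 29 -> -29
  36 -> 36 -> -36
  10 -> 10 -> -10
  -30 -> 30 -> -30
  probe: 2 -> 2 -> -2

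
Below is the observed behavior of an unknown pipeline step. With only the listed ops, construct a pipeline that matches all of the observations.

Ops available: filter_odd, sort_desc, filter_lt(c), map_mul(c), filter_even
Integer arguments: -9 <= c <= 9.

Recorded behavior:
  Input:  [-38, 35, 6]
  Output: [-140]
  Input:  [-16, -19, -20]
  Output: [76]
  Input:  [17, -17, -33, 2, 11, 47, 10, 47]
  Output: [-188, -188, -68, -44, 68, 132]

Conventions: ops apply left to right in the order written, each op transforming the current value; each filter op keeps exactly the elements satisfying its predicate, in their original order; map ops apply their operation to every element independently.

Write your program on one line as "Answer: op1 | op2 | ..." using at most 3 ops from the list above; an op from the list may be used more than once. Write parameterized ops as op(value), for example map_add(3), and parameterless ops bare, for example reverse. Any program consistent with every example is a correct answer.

filter_odd | sort_desc | map_mul(-4)

Check, running the answer program on each example:
  [-38, 35, 6] -> [35] -> [35] -> [-140]
  [-16, -19, -20] -> [-19] -> [-19] -> [76]
  [17, -17, -33, 2, 11, 47, 10, 47] -> [17, -17, -33, 11, 47, 47] -> [47, 47, 17, 11, -17, -33] -> [-188, -188, -68, -44, 68, 132]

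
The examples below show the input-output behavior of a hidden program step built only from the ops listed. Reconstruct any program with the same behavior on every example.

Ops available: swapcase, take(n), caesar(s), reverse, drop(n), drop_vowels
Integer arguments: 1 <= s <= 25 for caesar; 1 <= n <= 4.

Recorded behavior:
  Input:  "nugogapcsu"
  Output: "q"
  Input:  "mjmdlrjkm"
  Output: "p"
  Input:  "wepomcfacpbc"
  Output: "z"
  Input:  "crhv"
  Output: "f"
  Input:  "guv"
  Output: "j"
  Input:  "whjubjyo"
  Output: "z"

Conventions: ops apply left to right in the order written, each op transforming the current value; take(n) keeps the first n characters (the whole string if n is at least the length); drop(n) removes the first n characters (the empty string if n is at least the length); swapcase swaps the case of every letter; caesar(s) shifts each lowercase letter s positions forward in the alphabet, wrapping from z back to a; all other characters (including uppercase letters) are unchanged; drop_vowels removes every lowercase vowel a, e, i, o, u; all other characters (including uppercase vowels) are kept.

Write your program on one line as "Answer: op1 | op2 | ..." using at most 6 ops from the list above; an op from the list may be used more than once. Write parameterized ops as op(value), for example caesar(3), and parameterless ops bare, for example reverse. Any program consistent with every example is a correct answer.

caesar(11) | caesar(13) | take(1) | caesar(7) | caesar(24)

Check, running the answer program on each example:
  "nugogapcsu" -> "yfrzrlandf" -> "lsemeynaqs" -> "l" -> "s" -> "q"
  "mjmdlrjkm" -> "xuxowcuvx" -> "khkbjphik" -> "k" -> "r" -> "p"
  "wepomcfacpbc" -> "hpazxnqlnamn" -> "ucnmkadyanza" -> "u" -> "b" -> "z"
  "crhv" -> "ncsg" -> "apft" -> "a" -> "h" -> "f"
  "guv" -> "rfg" -> "est" -> "e" -> "l" -> "j"
  "whjubjyo" -> "hsufmujz" -> "ufhszhwm" -> "u" -> "b" -> "z"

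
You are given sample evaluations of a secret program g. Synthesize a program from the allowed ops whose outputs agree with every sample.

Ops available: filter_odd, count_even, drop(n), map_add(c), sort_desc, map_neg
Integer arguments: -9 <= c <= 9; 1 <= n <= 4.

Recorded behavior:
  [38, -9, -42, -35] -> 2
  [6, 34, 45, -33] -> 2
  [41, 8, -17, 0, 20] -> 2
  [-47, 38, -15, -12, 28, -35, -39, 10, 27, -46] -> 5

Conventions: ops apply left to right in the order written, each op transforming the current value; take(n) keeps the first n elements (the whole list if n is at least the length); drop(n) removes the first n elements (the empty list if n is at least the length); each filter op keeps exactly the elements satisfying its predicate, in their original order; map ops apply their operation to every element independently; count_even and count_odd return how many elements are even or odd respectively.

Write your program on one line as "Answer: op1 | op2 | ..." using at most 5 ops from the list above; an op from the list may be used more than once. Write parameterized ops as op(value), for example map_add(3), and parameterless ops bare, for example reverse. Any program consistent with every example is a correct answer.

map_add(4) | sort_desc | map_add(-5) | count_even

Check, running the answer program on each example:
  [38, -9, -42, -35] -> [42, -5, -38, -31] -> [42, -5, -31, -38] -> [37, -10, -36, -43] -> 2
  [6, 34, 45, -33] -> [10, 38, 49, -29] -> [49, 38, 10, -29] -> [44, 33, 5, -34] -> 2
  [41, 8, -17, 0, 20] -> [45, 12, -13, 4, 24] -> [45, 24, 12, 4, -13] -> [40, 19, 7, -1, -18] -> 2
  [-47, 38, -15, -12, 28, -35, -39, 10, 27, -46] -> [-43, 42, -11, -8, 32, -31, -35, 14, 31, -42] -> [42, 32, 31, 14, -8, -11, -31, -35, -42, -43] -> [37, 27, 26, 9, -13, -16, -36, -40, -47, -48] -> 5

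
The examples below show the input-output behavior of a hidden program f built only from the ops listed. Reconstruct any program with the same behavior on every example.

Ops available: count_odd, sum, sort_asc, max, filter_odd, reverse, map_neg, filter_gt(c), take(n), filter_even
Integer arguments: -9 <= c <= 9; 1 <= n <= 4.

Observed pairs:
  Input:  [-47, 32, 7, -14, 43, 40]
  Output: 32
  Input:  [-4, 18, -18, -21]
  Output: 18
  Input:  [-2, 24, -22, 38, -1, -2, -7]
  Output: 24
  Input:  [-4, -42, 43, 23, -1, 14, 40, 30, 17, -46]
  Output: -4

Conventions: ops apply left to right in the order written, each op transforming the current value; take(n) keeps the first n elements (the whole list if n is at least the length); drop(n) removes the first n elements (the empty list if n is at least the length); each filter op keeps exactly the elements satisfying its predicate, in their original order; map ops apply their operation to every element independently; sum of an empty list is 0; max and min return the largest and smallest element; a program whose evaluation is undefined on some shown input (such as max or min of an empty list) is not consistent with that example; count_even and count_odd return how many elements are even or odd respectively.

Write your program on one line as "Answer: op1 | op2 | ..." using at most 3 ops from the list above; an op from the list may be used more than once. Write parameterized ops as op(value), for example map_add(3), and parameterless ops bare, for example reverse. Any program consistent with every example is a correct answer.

take(2) | max

Check, running the answer program on each example:
  [-47, 32, 7, -14, 43, 40] -> [-47, 32] -> 32
  [-4, 18, -18, -21] -> [-4, 18] -> 18
  [-2, 24, -22, 38, -1, -2, -7] -> [-2, 24] -> 24
  [-4, -42, 43, 23, -1, 14, 40, 30, 17, -46] -> [-4, -42] -> -4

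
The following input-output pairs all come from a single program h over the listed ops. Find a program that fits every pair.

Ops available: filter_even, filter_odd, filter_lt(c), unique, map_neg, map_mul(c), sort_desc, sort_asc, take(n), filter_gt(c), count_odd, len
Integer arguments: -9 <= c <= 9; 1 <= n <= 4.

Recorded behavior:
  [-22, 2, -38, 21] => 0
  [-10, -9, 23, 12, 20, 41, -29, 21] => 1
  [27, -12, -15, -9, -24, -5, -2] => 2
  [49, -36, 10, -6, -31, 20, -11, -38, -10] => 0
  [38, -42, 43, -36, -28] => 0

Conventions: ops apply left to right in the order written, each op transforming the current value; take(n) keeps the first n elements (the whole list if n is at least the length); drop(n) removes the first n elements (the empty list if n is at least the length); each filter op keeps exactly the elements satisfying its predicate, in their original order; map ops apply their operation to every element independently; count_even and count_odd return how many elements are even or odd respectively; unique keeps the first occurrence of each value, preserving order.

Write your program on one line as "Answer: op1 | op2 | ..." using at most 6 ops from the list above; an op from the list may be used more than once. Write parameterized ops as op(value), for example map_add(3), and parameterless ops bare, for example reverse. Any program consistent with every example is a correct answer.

take(4) | filter_lt(-4) | sort_desc | filter_odd | count_odd

Check, running the answer program on each example:
  [-22, 2, -38, 21] -> [-22, 2, -38, 21] -> [-22, -38] -> [-22, -38] -> [] -> 0
  [-10, -9, 23, 12, 20, 41, -29, 21] -> [-10, -9, 23, 12] -> [-10, -9] -> [-9, -10] -> [-9] -> 1
  [27, -12, -15, -9, -24, -5, -2] -> [27, -12, -15, -9] -> [-12, -15, -9] -> [-9, -12, -15] -> [-9, -15] -> 2
  [49, -36, 10, -6, -31, 20, -11, -38, -10] -> [49, -36, 10, -6] -> [-36, -6] -> [-6, -36] -> [] -> 0
  [38, -42, 43, -36, -28] -> [38, -42, 43, -36] -> [-42, -36] -> [-36, -42] -> [] -> 0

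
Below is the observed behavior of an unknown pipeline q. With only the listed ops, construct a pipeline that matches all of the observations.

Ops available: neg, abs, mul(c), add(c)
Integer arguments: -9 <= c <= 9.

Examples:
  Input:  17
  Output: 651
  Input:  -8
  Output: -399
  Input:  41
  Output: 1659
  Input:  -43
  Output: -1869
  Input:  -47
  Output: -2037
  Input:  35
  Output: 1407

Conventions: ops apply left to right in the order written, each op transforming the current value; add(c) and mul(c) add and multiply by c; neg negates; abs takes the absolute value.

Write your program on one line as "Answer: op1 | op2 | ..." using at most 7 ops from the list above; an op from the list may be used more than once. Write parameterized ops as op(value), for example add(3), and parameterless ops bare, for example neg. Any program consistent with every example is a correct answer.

mul(6) | neg | add(9) | neg | mul(-7) | neg

Check, running the answer program on each example:
  17 -> 102 -> -102 -> -93 -> 93 -> -651 -> 651
  -8 -> -48 -> 48 -> 57 -> -57 -> 399 -> -399
  41 -> 246 -> -246 -> -237 -> 237 -> -1659 -> 1659
  -43 -> -258 -> 258 -> 267 -> -267 -> 1869 -> -1869
  -47 -> -282 -> 282 -> 291 -> -291 -> 2037 -> -2037
  35 -> 210 -> -210 -> -201 -> 201 -> -1407 -> 1407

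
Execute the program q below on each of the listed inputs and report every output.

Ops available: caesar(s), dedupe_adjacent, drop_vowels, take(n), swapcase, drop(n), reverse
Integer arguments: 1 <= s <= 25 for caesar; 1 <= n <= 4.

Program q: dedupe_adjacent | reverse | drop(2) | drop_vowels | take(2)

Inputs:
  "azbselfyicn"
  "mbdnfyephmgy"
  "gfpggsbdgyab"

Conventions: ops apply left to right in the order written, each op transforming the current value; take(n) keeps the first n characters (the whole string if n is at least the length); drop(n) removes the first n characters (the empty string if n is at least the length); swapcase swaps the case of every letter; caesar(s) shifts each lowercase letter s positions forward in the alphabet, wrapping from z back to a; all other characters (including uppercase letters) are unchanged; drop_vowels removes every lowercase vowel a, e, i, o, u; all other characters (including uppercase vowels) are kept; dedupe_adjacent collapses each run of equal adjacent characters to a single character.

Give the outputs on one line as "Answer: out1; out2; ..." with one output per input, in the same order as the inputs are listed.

"yf"; "mh"; "yg"

Execution, op by op:
  "azbselfyicn" -> "azbselfyicn" -> "nciyflesbza" -> "iyflesbza" -> "yflsbz" -> "yf"
  "mbdnfyephmgy" -> "mbdnfyephmgy" -> "ygmhpeyfndbm" -> "mhpeyfndbm" -> "mhpyfndbm" -> "mh"
  "gfpggsbdgyab" -> "gfpgsbdgyab" -> "baygdbsgpfg" -> "ygdbsgpfg" -> "ygdbsgpfg" -> "yg"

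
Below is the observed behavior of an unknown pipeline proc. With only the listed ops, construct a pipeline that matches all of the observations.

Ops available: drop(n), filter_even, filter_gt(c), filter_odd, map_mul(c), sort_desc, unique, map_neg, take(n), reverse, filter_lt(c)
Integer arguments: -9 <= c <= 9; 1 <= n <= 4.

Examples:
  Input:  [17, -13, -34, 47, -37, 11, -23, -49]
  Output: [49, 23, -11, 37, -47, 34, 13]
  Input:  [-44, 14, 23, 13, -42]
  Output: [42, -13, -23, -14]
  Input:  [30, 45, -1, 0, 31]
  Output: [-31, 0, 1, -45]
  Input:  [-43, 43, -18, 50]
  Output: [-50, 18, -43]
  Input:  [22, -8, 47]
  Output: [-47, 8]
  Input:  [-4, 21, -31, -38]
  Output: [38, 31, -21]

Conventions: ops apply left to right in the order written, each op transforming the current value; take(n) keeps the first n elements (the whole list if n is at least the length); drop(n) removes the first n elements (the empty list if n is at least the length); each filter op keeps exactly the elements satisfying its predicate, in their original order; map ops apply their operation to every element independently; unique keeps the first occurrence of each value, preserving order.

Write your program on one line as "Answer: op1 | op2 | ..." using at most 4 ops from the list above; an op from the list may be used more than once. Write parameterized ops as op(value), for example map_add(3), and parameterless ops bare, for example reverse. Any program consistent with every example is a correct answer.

map_neg | drop(1) | reverse

Check, running the answer program on each example:
  [17, -13, -34, 47, -37, 11, -23, -49] -> [-17, 13, 34, -47, 37, -11, 23, 49] -> [13, 34, -47, 37, -11, 23, 49] -> [49, 23, -11, 37, -47, 34, 13]
  [-44, 14, 23, 13, -42] -> [44, -14, -23, -13, 42] -> [-14, -23, -13, 42] -> [42, -13, -23, -14]
  [30, 45, -1, 0, 31] -> [-30, -45, 1, 0, -31] -> [-45, 1, 0, -31] -> [-31, 0, 1, -45]
  [-43, 43, -18, 50] -> [43, -43, 18, -50] -> [-43, 18, -50] -> [-50, 18, -43]
  [22, -8, 47] -> [-22, 8, -47] -> [8, -47] -> [-47, 8]
  [-4, 21, -31, -38] -> [4, -21, 31, 38] -> [-21, 31, 38] -> [38, 31, -21]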